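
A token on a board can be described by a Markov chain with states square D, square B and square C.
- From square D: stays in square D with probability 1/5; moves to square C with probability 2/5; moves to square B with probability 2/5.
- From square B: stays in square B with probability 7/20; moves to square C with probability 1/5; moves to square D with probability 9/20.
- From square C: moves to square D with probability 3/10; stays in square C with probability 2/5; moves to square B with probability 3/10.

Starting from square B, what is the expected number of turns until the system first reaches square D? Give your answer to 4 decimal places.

Let t(s) be the expected number of turns to first reach square D from state s, with t(square D) = 0. Conditioning on the first turn:
t(square B) = 1 + 0.35·t(square B) + 0.2·t(square C)
t(square C) = 1 + 0.3·t(square B) + 0.4·t(square C)
Solving: t(square B) = 2.4242, t(square C) = 2.8788.
Expected turns from square B to square D: 2.4242.

2.4242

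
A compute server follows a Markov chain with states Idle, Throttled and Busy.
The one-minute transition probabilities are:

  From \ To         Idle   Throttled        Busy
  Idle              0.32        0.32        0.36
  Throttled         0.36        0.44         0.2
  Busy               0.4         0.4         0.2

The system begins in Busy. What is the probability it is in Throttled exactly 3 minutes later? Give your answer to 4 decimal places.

0.3872

Propagate the distribution vector 3 minutes from Busy.
After 0 minutes: (0.0000, 0.0000, 1.0000)
After 1 minute: (0.4000, 0.4000, 0.2000)
After 2 minutes: (0.3520, 0.3840, 0.2640)
After 3 minutes: (0.3565, 0.3872, 0.2563)
P(in Throttled after 3 minutes) = 0.3872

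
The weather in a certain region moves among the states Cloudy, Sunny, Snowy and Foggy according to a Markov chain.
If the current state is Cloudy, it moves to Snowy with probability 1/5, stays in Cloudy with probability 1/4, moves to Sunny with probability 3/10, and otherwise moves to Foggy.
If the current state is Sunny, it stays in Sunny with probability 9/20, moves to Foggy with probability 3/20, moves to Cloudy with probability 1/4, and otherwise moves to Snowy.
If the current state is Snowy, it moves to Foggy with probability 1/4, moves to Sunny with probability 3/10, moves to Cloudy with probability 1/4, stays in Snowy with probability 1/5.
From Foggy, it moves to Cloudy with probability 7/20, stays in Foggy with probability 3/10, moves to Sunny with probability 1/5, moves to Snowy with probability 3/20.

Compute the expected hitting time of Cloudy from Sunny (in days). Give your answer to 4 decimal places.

Let t(s) be the expected number of days to first reach Cloudy from state s, with t(Cloudy) = 0. Conditioning on the first day:
t(Sunny) = 1 + 0.45·t(Sunny) + 0.15·t(Snowy) + 0.15·t(Foggy)
t(Snowy) = 1 + 0.3·t(Sunny) + 0.2·t(Snowy) + 0.25·t(Foggy)
t(Foggy) = 1 + 0.2·t(Sunny) + 0.15·t(Snowy) + 0.3·t(Foggy)
Solving: t(Sunny) = 3.7105, t(Snowy) = 3.6646, t(Foggy) = 3.2740.
Expected days from Sunny to Cloudy: 3.7105.

3.7105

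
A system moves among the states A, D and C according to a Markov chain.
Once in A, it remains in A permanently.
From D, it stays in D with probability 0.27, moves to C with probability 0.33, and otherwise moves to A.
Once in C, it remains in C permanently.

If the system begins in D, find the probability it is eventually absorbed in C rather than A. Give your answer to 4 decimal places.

0.4521

Let h(s) be the probability of absorption at C starting from transient state s. Then h(C) = 1 and h(A) = 0. By first-step analysis:
h(D) = 0.4·0 + 0.27·h(D) + 0.33·1
Solving: h(D) = 0.4521.
Starting from D, the probability is 0.4521.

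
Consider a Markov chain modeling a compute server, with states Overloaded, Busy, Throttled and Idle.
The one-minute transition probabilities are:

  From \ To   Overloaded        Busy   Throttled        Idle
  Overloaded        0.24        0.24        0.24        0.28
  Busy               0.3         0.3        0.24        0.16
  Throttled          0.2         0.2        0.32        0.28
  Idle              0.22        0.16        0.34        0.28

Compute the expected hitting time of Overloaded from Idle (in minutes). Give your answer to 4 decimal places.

Let t(s) be the expected number of minutes to first reach Overloaded from state s, with t(Overloaded) = 0. Conditioning on the first minute:
t(Busy) = 1 + 0.3·t(Busy) + 0.24·t(Throttled) + 0.16·t(Idle)
t(Throttled) = 1 + 0.2·t(Busy) + 0.32·t(Throttled) + 0.28·t(Idle)
t(Idle) = 1 + 0.16·t(Busy) + 0.34·t(Throttled) + 0.28·t(Idle)
Solving: t(Busy) = 3.9392, t(Throttled) = 4.4212, t(Idle) = 4.3520.
Expected minutes from Idle to Overloaded: 4.3520.

4.3520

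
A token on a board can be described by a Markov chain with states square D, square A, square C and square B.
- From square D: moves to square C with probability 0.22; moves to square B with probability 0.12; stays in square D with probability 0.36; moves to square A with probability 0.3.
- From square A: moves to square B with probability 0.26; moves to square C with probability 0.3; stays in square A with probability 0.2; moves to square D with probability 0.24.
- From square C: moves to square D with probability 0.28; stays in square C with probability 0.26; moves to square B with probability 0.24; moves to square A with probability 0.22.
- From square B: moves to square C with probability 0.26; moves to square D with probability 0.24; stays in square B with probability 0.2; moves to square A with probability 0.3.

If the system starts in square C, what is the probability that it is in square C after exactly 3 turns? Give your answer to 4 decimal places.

Propagate the distribution vector 3 turns from square C.
After 0 turns: (0.0000, 0.0000, 1.0000, 0.0000)
After 1 turn: (0.2800, 0.2200, 0.2600, 0.2400)
After 2 turns: (0.2840, 0.2572, 0.2576, 0.2012)
After 3 turns: (0.2844, 0.2537, 0.2589, 0.2030)
P(in square C after 3 turns) = 0.2589

0.2589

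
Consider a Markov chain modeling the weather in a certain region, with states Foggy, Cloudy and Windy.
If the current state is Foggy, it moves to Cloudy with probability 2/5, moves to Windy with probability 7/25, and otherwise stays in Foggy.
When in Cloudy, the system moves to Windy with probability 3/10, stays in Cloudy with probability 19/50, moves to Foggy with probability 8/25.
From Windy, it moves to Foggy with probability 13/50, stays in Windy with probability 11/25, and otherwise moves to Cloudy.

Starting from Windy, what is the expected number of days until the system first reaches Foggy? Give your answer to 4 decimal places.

3.5770

Let t(s) be the expected number of days to first reach Foggy from state s, with t(Foggy) = 0. Conditioning on the first day:
t(Cloudy) = 1 + 0.38·t(Cloudy) + 0.3·t(Windy)
t(Windy) = 1 + 0.3·t(Cloudy) + 0.44·t(Windy)
Solving: t(Cloudy) = 3.3437, t(Windy) = 3.5770.
Expected days from Windy to Foggy: 3.5770.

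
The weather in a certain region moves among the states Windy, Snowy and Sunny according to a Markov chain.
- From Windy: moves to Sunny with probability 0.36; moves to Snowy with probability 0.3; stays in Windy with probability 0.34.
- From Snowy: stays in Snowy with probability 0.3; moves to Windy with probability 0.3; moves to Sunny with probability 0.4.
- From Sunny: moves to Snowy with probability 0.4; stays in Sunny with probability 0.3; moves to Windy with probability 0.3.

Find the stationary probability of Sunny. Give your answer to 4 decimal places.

Let the stationary distribution be π with π = πP and π_1 + π_2 + π_3 = 1.
π_1 = 0.34·π_1 + 0.3·π_2 + 0.3·π_3
π_2 = 0.3·π_1 + 0.3·π_2 + 0.4·π_3
Solving with the normalization constraint gives π = (0.3125, 0.3352, 0.3523).
So the stationary probability of Sunny is 0.3523.

0.3523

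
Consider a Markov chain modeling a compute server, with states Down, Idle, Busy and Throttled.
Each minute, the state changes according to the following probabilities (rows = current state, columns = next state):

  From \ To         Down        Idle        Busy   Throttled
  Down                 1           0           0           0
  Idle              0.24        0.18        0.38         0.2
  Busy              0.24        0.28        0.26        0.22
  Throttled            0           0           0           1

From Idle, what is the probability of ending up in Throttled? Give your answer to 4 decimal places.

0.4628

Let h(s) be the probability of absorption at Throttled starting from transient state s. Then h(Throttled) = 1 and h(Down) = 0. By first-step analysis:
h(Idle) = 0.24·0 + 0.18·h(Idle) + 0.38·h(Busy) + 0.2·1
h(Busy) = 0.24·0 + 0.28·h(Idle) + 0.26·h(Busy) + 0.22·1
Solving: h(Idle) = 0.4628, h(Busy) = 0.4724.
Starting from Idle, the probability is 0.4628.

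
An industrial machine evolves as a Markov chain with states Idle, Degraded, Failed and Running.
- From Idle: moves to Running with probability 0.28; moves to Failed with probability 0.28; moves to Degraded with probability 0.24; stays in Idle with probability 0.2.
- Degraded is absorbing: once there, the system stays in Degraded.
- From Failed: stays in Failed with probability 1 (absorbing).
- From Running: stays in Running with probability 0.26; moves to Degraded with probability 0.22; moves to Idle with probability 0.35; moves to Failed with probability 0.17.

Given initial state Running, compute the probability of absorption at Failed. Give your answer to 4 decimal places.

Let h(s) be the probability of absorption at Failed starting from transient state s. Then h(Failed) = 1 and h(Degraded) = 0. By first-step analysis:
h(Idle) = 0.2·h(Idle) + 0.24·0 + 0.28·1 + 0.28·h(Running)
h(Running) = 0.35·h(Idle) + 0.22·0 + 0.17·1 + 0.26·h(Running)
Solving: h(Idle) = 0.5158, h(Running) = 0.4737.
Starting from Running, the probability is 0.4737.

0.4737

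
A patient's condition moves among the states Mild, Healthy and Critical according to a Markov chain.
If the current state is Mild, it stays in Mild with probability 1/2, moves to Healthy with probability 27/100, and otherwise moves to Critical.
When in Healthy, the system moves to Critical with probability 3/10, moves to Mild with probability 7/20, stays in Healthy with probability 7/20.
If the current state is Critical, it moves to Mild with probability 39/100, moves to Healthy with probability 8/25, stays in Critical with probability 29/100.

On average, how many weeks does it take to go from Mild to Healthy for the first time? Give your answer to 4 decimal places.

Let t(s) be the expected number of weeks to first reach Healthy from state s, with t(Healthy) = 0. Conditioning on the first week:
t(Mild) = 1 + 0.5·t(Mild) + 0.23·t(Critical)
t(Critical) = 1 + 0.39·t(Mild) + 0.29·t(Critical)
Solving: t(Mild) = 3.5432, t(Critical) = 3.3547.
Expected weeks from Mild to Healthy: 3.5432.

3.5432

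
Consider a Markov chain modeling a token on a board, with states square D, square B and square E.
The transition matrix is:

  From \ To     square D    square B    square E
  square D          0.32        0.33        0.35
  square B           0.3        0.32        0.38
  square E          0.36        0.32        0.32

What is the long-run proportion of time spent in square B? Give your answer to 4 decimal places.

Let the stationary distribution be π with π = πP and π_1 + π_2 + π_3 = 1.
π_1 = 0.32·π_1 + 0.3·π_2 + 0.36·π_3
π_2 = 0.33·π_1 + 0.32·π_2 + 0.32·π_3
Solving with the normalization constraint gives π = (0.3275, 0.3233, 0.3492).
So the stationary probability of square B is 0.3233.

0.3233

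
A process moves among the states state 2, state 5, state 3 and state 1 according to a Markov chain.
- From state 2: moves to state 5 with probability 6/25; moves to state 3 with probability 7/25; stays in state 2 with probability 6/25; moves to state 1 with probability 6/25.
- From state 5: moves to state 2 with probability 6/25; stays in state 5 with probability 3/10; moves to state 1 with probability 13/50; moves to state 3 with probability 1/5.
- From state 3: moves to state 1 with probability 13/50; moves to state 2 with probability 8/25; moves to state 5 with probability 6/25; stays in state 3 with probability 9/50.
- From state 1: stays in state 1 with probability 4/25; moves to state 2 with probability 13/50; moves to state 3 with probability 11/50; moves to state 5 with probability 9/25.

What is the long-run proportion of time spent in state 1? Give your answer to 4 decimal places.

0.2316

Let the stationary distribution be π with π = πP and π_1 + π_2 + π_3 + π_4 = 1.
π_1 = 0.24·π_1 + 0.24·π_2 + 0.32·π_3 + 0.26·π_4
π_2 = 0.24·π_1 + 0.3·π_2 + 0.24·π_3 + 0.36·π_4
π_3 = 0.28·π_1 + 0.2·π_2 + 0.18·π_3 + 0.22·π_4
Solving with the normalization constraint gives π = (0.2623, 0.2849, 0.2212, 0.2316).
So the stationary probability of state 1 is 0.2316.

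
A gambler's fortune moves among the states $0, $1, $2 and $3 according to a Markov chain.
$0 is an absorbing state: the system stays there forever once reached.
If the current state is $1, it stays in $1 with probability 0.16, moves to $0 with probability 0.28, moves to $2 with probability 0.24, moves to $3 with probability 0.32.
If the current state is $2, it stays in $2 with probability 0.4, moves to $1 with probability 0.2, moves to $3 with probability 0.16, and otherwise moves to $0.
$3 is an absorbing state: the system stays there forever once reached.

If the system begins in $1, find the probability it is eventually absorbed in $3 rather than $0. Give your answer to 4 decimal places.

0.5053

Let h(s) be the probability of absorption at $3 starting from transient state s. Then h($3) = 1 and h($0) = 0. By first-step analysis:
h($1) = 0.28·0 + 0.16·h($1) + 0.24·h($2) + 0.32·1
h($2) = 0.24·0 + 0.2·h($1) + 0.4·h($2) + 0.16·1
Solving: h($1) = 0.5053, h($2) = 0.4351.
Starting from $1, the probability is 0.5053.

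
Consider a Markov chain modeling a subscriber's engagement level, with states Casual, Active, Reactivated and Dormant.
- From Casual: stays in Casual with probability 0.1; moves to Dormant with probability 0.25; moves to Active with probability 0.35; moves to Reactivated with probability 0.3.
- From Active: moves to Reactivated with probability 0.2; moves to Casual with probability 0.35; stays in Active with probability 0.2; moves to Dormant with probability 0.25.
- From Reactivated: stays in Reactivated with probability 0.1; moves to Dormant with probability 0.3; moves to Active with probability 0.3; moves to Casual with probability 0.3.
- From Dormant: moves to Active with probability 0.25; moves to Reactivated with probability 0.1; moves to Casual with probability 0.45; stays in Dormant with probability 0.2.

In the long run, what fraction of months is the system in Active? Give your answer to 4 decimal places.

Let the stationary distribution be π with π = πP and π_1 + π_2 + π_3 + π_4 = 1.
π_1 = 0.1·π_1 + 0.35·π_2 + 0.3·π_3 + 0.45·π_4
π_2 = 0.35·π_1 + 0.2·π_2 + 0.3·π_3 + 0.25·π_4
π_3 = 0.3·π_1 + 0.2·π_2 + 0.1·π_3 + 0.1·π_4
Solving with the normalization constraint gives π = (0.2923, 0.2748, 0.1859, 0.2469).
So the stationary probability of Active is 0.2748.

0.2748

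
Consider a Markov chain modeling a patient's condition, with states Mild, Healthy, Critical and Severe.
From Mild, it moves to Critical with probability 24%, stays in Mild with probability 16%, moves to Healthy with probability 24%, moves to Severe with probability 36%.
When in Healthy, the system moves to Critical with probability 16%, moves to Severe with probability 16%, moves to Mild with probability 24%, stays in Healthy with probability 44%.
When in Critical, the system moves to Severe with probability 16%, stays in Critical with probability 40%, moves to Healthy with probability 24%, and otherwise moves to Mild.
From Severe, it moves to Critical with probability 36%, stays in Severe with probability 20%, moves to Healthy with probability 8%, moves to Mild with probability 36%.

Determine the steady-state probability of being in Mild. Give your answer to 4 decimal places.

0.2354

Let the stationary distribution be π with π = πP and π_1 + π_2 + π_3 + π_4 = 1.
π_1 = 0.16·π_1 + 0.24·π_2 + 0.2·π_3 + 0.36·π_4
π_2 = 0.24·π_1 + 0.44·π_2 + 0.24·π_3 + 0.08·π_4
π_3 = 0.24·π_1 + 0.16·π_2 + 0.4·π_3 + 0.36·π_4
Solving with the normalization constraint gives π = (0.2354, 0.2569, 0.2921, 0.2157).
So the stationary probability of Mild is 0.2354.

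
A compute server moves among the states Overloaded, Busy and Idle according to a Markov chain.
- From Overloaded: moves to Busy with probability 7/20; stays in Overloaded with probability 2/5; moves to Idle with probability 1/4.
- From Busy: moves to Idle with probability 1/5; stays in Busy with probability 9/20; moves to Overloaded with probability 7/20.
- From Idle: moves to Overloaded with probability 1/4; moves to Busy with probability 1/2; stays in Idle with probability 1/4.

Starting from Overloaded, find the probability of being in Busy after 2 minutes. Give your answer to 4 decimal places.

Sum over the intermediate state after 1 minute:
P = P(Overloaded→Overloaded)·P(Overloaded→Busy) + P(Overloaded→Busy)·P(Busy→Busy) + P(Overloaded→Idle)·P(Idle→Busy)
  = 0.4×0.35 + 0.35×0.45 + 0.25×0.5
  = 0.1400 + 0.1575 + 0.1250 = 0.4225

0.4225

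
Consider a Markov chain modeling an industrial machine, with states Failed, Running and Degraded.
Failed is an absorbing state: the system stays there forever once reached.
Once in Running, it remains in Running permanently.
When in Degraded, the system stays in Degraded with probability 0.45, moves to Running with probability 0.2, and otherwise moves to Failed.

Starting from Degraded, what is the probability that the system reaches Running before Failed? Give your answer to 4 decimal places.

Let h(s) be the probability of absorption at Running starting from transient state s. Then h(Running) = 1 and h(Failed) = 0. By first-step analysis:
h(Degraded) = 0.35·0 + 0.2·1 + 0.45·h(Degraded)
Solving: h(Degraded) = 0.3636.
Starting from Degraded, the probability is 0.3636.

0.3636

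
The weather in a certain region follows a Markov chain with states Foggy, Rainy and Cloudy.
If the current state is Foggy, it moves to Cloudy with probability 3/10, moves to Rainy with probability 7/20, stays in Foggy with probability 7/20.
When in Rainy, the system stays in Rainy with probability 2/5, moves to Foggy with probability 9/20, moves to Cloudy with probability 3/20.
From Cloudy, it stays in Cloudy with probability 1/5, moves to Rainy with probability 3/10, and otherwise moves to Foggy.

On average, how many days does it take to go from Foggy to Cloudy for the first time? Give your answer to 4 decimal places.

4.0860

Let t(s) be the expected number of days to first reach Cloudy from state s, with t(Cloudy) = 0. Conditioning on the first day:
t(Foggy) = 1 + 0.35·t(Foggy) + 0.35·t(Rainy)
t(Rainy) = 1 + 0.45·t(Foggy) + 0.4·t(Rainy)
Solving: t(Foggy) = 4.0860, t(Rainy) = 4.7312.
Expected days from Foggy to Cloudy: 4.0860.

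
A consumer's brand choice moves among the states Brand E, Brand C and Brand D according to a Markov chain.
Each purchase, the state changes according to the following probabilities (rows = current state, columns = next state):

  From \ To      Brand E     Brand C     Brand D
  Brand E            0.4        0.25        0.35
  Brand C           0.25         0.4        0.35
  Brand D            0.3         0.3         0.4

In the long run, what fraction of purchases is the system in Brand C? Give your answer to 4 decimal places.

0.3158

Let the stationary distribution be π with π = πP and π_1 + π_2 + π_3 = 1.
π_1 = 0.4·π_1 + 0.25·π_2 + 0.3·π_3
π_2 = 0.25·π_1 + 0.4·π_2 + 0.3·π_3
Solving with the normalization constraint gives π = (0.3158, 0.3158, 0.3684).
So the stationary probability of Brand C is 0.3158.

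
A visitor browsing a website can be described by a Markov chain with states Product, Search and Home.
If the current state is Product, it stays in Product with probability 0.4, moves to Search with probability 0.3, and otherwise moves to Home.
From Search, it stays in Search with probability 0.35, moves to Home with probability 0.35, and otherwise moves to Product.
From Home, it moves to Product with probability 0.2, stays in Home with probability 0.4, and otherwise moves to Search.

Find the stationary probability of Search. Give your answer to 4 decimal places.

0.3529

Let the stationary distribution be π with π = πP and π_1 + π_2 + π_3 = 1.
π_1 = 0.4·π_1 + 0.3·π_2 + 0.2·π_3
π_2 = 0.3·π_1 + 0.35·π_2 + 0.4·π_3
Solving with the normalization constraint gives π = (0.2941, 0.3529, 0.3529).
So the stationary probability of Search is 0.3529.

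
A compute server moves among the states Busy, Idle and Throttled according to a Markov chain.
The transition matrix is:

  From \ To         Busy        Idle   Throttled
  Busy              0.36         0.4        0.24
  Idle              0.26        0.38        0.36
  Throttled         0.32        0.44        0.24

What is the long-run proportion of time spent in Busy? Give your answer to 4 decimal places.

Let the stationary distribution be π with π = πP and π_1 + π_2 + π_3 = 1.
π_1 = 0.36·π_1 + 0.26·π_2 + 0.32·π_3
π_2 = 0.4·π_1 + 0.38·π_2 + 0.44·π_3
Solving with the normalization constraint gives π = (0.3081, 0.4035, 0.2884).
So the stationary probability of Busy is 0.3081.

0.3081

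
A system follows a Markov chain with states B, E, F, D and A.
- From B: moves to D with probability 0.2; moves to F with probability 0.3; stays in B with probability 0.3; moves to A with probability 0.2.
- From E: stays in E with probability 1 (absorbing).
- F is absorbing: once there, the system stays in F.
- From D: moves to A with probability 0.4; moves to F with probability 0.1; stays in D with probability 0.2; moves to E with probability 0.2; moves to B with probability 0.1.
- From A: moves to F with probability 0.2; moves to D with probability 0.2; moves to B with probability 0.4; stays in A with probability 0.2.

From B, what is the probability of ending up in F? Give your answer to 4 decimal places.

0.8551

Let h(s) be the probability of absorption at F starting from transient state s. Then h(F) = 1 and h(E) = 0. By first-step analysis:
h(B) = 0.3·h(B) + 0.3·1 + 0.2·h(D) + 0.2·h(A)
h(D) = 0.1·h(B) + 0.2·0 + 0.1·1 + 0.2·h(D) + 0.4·h(A)
h(A) = 0.4·h(B) + 0.2·1 + 0.2·h(D) + 0.2·h(A)
Solving: h(B) = 0.8551, h(D) = 0.6522, h(A) = 0.8406.
Starting from B, the probability is 0.8551.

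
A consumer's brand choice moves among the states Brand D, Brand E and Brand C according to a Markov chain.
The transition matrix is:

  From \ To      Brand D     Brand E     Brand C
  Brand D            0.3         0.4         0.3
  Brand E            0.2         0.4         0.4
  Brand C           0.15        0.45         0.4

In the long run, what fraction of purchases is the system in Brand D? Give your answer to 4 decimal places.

0.2011

Let the stationary distribution be π with π = πP and π_1 + π_2 + π_3 = 1.
π_1 = 0.3·π_1 + 0.2·π_2 + 0.15·π_3
π_2 = 0.4·π_1 + 0.4·π_2 + 0.45·π_3
Solving with the normalization constraint gives π = (0.2011, 0.4190, 0.3799).
So the stationary probability of Brand D is 0.2011.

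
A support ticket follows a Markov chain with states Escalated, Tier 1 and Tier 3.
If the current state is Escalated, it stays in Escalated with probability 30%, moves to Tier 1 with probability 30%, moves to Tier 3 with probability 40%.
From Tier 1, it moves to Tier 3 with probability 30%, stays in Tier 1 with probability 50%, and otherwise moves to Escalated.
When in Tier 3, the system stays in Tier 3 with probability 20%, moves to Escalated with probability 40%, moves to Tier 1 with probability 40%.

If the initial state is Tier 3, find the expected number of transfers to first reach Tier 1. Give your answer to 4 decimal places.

Let t(s) be the expected number of transfers to first reach Tier 1 from state s, with t(Tier 1) = 0. Conditioning on the first transfer:
t(Escalated) = 1 + 0.3·t(Escalated) + 0.4·t(Tier 3)
t(Tier 3) = 1 + 0.4·t(Escalated) + 0.2·t(Tier 3)
Solving: t(Escalated) = 3.0000, t(Tier 3) = 2.7500.
Expected transfers from Tier 3 to Tier 1: 2.7500.

2.7500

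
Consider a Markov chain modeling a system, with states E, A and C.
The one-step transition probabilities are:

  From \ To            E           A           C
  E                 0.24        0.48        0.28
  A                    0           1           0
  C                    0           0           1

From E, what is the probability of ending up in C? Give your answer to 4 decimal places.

Let h(s) be the probability of absorption at C starting from transient state s. Then h(C) = 1 and h(A) = 0. By first-step analysis:
h(E) = 0.24·h(E) + 0.48·0 + 0.28·1
Solving: h(E) = 0.3684.
Starting from E, the probability is 0.3684.

0.3684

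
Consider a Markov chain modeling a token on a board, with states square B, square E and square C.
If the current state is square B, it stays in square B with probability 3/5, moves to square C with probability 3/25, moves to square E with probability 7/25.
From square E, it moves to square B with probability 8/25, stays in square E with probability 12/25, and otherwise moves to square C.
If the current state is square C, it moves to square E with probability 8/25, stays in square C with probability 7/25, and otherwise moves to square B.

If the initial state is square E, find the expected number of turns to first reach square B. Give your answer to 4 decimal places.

Let t(s) be the expected number of turns to first reach square B from state s, with t(square B) = 0. Conditioning on the first turn:
t(square E) = 1 + 0.48·t(square E) + 0.2·t(square C)
t(square C) = 1 + 0.32·t(square E) + 0.28·t(square C)
Solving: t(square E) = 2.9639, t(square C) = 2.7062.
Expected turns from square E to square B: 2.9639.

2.9639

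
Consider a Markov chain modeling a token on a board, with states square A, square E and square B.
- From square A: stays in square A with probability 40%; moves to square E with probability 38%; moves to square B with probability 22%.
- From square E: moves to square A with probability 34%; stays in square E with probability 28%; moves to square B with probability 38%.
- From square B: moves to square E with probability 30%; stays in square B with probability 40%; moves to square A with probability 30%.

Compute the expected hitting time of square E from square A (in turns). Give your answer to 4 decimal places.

Let t(s) be the expected number of turns to first reach square E from state s, with t(square E) = 0. Conditioning on the first turn:
t(square A) = 1 + 0.4·t(square A) + 0.22·t(square B)
t(square B) = 1 + 0.3·t(square A) + 0.4·t(square B)
Solving: t(square A) = 2.7891, t(square B) = 3.0612.
Expected turns from square A to square E: 2.7891.

2.7891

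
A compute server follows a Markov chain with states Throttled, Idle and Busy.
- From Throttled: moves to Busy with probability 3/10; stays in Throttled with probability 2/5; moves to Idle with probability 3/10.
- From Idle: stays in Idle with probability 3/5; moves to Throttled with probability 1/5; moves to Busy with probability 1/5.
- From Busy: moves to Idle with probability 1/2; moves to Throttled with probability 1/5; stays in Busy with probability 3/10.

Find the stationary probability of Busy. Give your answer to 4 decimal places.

0.2500

Let the stationary distribution be π with π = πP and π_1 + π_2 + π_3 = 1.
π_1 = 0.4·π_1 + 0.2·π_2 + 0.2·π_3
π_2 = 0.3·π_1 + 0.6·π_2 + 0.5·π_3
Solving with the normalization constraint gives π = (0.2500, 0.5000, 0.2500).
So the stationary probability of Busy is 0.2500.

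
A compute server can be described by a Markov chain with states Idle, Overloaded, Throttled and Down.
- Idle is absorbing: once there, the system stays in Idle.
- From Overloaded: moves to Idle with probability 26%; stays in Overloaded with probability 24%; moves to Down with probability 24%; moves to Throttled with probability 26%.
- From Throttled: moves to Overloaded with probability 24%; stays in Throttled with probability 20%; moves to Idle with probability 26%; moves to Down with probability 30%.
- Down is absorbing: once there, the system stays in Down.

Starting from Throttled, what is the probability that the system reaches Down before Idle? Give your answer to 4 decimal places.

Let h(s) be the probability of absorption at Down starting from transient state s. Then h(Down) = 1 and h(Idle) = 0. By first-step analysis:
h(Overloaded) = 0.26·0 + 0.24·h(Overloaded) + 0.26·h(Throttled) + 0.24·1
h(Throttled) = 0.26·0 + 0.24·h(Overloaded) + 0.2·h(Throttled) + 0.3·1
Solving: h(Overloaded) = 0.4949, h(Throttled) = 0.5235.
Starting from Throttled, the probability is 0.5235.

0.5235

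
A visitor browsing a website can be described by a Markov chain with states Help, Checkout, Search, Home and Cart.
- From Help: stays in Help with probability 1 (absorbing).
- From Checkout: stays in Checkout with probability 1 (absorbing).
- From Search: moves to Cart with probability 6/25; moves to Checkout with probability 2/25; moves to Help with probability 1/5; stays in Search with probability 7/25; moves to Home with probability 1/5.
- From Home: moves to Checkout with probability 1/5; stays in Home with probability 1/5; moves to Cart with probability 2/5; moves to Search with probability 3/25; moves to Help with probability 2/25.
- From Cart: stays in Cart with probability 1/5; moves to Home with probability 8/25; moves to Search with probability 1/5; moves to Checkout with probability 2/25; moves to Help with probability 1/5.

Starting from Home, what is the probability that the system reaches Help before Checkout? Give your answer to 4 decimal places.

Let h(s) be the probability of absorption at Help starting from transient state s. Then h(Help) = 1 and h(Checkout) = 0. By first-step analysis:
h(Search) = 0.2·1 + 0.08·0 + 0.28·h(Search) + 0.2·h(Home) + 0.24·h(Cart)
h(Home) = 0.08·1 + 0.2·0 + 0.12·h(Search) + 0.2·h(Home) + 0.4·h(Cart)
h(Cart) = 0.2·1 + 0.08·0 + 0.2·h(Search) + 0.32·h(Home) + 0.2·h(Cart)
Solving: h(Search) = 0.6149, h(Home) = 0.4926, h(Cart) = 0.6008.
Starting from Home, the probability is 0.4926.

0.4926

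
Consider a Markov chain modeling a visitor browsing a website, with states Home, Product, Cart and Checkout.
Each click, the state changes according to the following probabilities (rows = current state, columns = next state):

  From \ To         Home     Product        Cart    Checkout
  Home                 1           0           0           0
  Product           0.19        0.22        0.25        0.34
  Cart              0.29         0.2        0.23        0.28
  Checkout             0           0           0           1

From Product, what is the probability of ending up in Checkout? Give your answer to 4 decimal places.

0.6026

Let h(s) be the probability of absorption at Checkout starting from transient state s. Then h(Checkout) = 1 and h(Home) = 0. By first-step analysis:
h(Product) = 0.19·0 + 0.22·h(Product) + 0.25·h(Cart) + 0.34·1
h(Cart) = 0.29·0 + 0.2·h(Product) + 0.23·h(Cart) + 0.28·1
Solving: h(Product) = 0.6026, h(Cart) = 0.5202.
Starting from Product, the probability is 0.6026.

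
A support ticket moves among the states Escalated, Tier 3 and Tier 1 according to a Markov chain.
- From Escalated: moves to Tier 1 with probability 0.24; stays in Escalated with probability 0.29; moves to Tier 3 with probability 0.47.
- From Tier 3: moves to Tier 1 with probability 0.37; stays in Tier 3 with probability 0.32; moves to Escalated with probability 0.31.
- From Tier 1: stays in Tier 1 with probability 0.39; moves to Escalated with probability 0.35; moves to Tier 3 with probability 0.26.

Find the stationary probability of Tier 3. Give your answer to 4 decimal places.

Let the stationary distribution be π with π = πP and π_1 + π_2 + π_3 = 1.
π_1 = 0.29·π_1 + 0.31·π_2 + 0.35·π_3
π_2 = 0.47·π_1 + 0.32·π_2 + 0.26·π_3
Solving with the normalization constraint gives π = (0.3171, 0.3474, 0.3355).
So the stationary probability of Tier 3 is 0.3474.

0.3474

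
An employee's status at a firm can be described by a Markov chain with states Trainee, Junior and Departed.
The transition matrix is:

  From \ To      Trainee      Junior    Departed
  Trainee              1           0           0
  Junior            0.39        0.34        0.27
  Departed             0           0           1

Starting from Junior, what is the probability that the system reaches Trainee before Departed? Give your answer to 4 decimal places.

Let h(s) be the probability of absorption at Trainee starting from transient state s. Then h(Trainee) = 1 and h(Departed) = 0. By first-step analysis:
h(Junior) = 0.39·1 + 0.34·h(Junior) + 0.27·0
Solving: h(Junior) = 0.5909.
Starting from Junior, the probability is 0.5909.

0.5909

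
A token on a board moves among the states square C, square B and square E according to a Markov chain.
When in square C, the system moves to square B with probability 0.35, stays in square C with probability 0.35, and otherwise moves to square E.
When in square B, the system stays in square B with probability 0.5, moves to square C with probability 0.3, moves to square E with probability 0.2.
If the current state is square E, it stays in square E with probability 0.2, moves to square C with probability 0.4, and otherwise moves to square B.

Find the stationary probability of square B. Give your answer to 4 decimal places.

Let the stationary distribution be π with π = πP and π_1 + π_2 + π_3 = 1.
π_1 = 0.35·π_1 + 0.3·π_2 + 0.4·π_3
π_2 = 0.35·π_1 + 0.5·π_2 + 0.4·π_3
Solving with the normalization constraint gives π = (0.3404, 0.4255, 0.2340).
So the stationary probability of square B is 0.4255.

0.4255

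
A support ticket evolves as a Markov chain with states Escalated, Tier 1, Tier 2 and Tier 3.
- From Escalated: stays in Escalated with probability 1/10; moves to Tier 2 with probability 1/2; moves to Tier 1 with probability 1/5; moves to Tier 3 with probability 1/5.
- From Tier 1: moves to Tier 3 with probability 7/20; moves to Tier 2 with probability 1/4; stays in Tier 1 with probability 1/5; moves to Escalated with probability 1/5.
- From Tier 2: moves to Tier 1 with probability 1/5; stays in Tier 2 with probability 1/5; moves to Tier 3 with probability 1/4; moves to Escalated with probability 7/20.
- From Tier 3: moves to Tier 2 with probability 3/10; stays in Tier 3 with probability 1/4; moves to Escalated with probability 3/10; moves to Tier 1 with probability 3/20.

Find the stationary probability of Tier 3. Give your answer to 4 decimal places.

Let the stationary distribution be π with π = πP and π_1 + π_2 + π_3 + π_4 = 1.
π_1 = 0.1·π_1 + 0.2·π_2 + 0.35·π_3 + 0.3·π_4
π_2 = 0.2·π_1 + 0.2·π_2 + 0.2·π_3 + 0.15·π_4
π_3 = 0.5·π_1 + 0.25·π_2 + 0.2·π_3 + 0.3·π_4
Solving with the normalization constraint gives π = (0.2473, 0.1872, 0.3092, 0.2564).
So the stationary probability of Tier 3 is 0.2564.

0.2564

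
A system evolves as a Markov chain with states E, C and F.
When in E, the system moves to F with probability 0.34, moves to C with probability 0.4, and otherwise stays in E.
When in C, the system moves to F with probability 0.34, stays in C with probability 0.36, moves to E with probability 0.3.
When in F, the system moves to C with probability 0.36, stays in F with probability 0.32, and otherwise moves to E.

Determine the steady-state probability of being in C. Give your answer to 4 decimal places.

0.3718

Let the stationary distribution be π with π = πP and π_1 + π_2 + π_3 = 1.
π_1 = 0.26·π_1 + 0.3·π_2 + 0.32·π_3
π_2 = 0.4·π_1 + 0.36·π_2 + 0.36·π_3
Solving with the normalization constraint gives π = (0.2949, 0.3718, 0.3333).
So the stationary probability of C is 0.3718.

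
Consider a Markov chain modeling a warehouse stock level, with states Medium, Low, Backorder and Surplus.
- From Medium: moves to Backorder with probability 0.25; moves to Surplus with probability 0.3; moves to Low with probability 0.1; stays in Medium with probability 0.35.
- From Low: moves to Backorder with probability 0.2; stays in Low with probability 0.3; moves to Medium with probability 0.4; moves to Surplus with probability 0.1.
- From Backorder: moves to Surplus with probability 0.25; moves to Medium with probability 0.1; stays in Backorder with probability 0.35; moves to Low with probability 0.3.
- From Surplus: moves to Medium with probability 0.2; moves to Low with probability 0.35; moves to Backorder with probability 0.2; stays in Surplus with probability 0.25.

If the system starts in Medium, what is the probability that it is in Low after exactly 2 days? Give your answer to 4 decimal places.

0.2450

Propagate the distribution vector 2 days from Medium.
After 0 days: (1.0000, 0.0000, 0.0000, 0.0000)
After 1 day: (0.3500, 0.1000, 0.2500, 0.3000)
After 2 days: (0.2475, 0.2450, 0.2550, 0.2525)
P(in Low after 2 days) = 0.2450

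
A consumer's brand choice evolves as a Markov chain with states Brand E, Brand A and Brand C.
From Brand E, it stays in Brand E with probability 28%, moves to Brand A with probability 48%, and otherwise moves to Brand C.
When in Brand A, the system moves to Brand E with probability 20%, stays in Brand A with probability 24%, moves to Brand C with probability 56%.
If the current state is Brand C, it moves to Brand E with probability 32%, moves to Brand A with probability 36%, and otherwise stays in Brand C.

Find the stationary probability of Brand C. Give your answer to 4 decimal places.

Let the stationary distribution be π with π = πP and π_1 + π_2 + π_3 = 1.
π_1 = 0.28·π_1 + 0.2·π_2 + 0.32·π_3
π_2 = 0.48·π_1 + 0.24·π_2 + 0.36·π_3
Solving with the normalization constraint gives π = (0.2673, 0.3501, 0.3826).
So the stationary probability of Brand C is 0.3826.

0.3826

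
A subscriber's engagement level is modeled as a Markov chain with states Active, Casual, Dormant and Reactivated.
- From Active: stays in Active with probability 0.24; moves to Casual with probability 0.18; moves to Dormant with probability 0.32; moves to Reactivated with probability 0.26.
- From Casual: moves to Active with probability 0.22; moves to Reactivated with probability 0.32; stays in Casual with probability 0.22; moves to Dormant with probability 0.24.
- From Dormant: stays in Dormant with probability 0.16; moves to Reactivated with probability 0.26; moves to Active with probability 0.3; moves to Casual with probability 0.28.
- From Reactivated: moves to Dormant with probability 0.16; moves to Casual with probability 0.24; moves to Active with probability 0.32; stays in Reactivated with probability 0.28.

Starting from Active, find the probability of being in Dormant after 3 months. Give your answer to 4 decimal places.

0.2230

Propagate the distribution vector 3 months from Active.
After 0 months: (1.0000, 0.0000, 0.0000, 0.0000)
After 1 month: (0.2400, 0.1800, 0.3200, 0.2600)
After 2 months: (0.2764, 0.2348, 0.2128, 0.2760)
After 3 months: (0.2702, 0.2272, 0.2230, 0.2796)
P(in Dormant after 3 months) = 0.2230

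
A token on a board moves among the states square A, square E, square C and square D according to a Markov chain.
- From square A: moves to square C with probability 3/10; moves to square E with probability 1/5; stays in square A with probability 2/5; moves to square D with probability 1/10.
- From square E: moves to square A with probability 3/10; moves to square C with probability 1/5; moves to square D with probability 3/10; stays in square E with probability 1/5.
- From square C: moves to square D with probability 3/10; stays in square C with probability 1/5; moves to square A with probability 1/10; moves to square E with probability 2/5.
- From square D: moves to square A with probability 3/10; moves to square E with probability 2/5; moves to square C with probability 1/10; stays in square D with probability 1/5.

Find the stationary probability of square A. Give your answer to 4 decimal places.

Let the stationary distribution be π with π = πP and π_1 + π_2 + π_3 + π_4 = 1.
π_1 = 0.4·π_1 + 0.3·π_2 + 0.1·π_3 + 0.3·π_4
π_2 = 0.2·π_1 + 0.2·π_2 + 0.4·π_3 + 0.4·π_4
π_3 = 0.3·π_1 + 0.2·π_2 + 0.2·π_3 + 0.1·π_4
Solving with the normalization constraint gives π = (0.2874, 0.2854, 0.2067, 0.2205).
So the stationary probability of square A is 0.2874.

0.2874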